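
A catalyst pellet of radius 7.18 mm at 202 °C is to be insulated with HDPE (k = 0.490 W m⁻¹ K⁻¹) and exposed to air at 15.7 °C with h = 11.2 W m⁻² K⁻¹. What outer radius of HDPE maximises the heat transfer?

For a sphere, r_cr = 2k_ins/h = 2·0.490/11.2 = 0.0875 m = 8.75 cm

r_cr = 8.75 cm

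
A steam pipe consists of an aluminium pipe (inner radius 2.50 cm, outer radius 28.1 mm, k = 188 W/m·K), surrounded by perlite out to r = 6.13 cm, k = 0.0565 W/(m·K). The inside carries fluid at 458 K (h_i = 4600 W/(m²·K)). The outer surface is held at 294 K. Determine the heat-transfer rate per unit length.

Series thermal resistances, inner to outer:
  R'_conv,in = 1/(2πr h) = 1/(2π·0.0250·4600) = 0.001384 m·K/W
  R'_aluminium = ln(0.0281/0.0250)/(2πk) = 0.1169/(2π·188) = 9.896×10^-5 m·K/W
  R'_perlite = ln(0.0613/0.0281)/(2πk) = 0.7800/(2π·0.0565) = 2.197 m·K/W
ΣR = 0.001384 + 9.896×10^-5 + 2.197 = 2.198 m·K/W
Q' = ΔT/ΣR = (458 K − 294 K)/2.198 = 74.6 W/m

Q' = 74.6 W/m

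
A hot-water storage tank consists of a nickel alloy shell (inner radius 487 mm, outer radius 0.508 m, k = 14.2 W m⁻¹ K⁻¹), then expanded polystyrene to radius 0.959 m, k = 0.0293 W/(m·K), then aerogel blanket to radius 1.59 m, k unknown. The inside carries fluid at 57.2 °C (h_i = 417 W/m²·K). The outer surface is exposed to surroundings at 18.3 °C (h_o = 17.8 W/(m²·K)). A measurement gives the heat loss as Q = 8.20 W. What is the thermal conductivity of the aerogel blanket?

k = 0.0148 W/m·K

ΣR = ΔT/Q = |57.2 − 18.3|/8.20 = 4.744 K/W
Known resistances:
  R_conv,in = 1/(4πr²h) = 1/(4π·0.487²·417) = 8.046×10^-4 K/W
  R_nickel alloy = (1/0.487 − 1/0.508)/(4πk) = 0.08488/(4π·14.2) = 4.757×10^-4 K/W
  R_expanded polystyrene = (1/0.508 − 1/0.959)/(4πk) = 0.9258/(4π·0.0293) = 2.514 K/W
  R_conv,out = 1/(4πr²h) = 1/(4π·1.59²·17.8) = 0.001768 K/W
R_aerogel blanket = ΣR − ΣR_known = 4.744 − 2.517 = 2.227 K/W
(1/r₁−1/r₂)/(4πk) = 2.227 ⇒ k = 0.4138/(4π·2.227) = 0.0148 W/m·K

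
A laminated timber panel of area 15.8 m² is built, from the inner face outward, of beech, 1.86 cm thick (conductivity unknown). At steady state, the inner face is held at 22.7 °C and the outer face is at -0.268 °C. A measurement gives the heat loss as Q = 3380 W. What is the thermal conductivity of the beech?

k = 0.173 W/m·K

ΣR = ΔT/Q = |22.7 − -0.268|/3380 = 0.006795 K/W
L/(kA) = 0.006795 ⇒ k = 0.0186/(0.006795·15.8) = 0.173 W/m·K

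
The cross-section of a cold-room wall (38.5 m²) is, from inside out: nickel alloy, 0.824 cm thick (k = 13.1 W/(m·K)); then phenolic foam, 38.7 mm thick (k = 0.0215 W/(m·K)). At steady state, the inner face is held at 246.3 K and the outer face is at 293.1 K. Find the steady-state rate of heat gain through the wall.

Q = 1000 W

Treat each layer as a resistance in series:
  R_nickel alloy = L/(kA) = 0.00824/(13.1·38.5) = 1.634×10^-5 K/W
  R_phenolic foam = L/(kA) = 0.0387/(0.0215·38.5) = 0.04675 K/W
ΣR = 1.634×10^-5 + 0.04675 = 0.04677 K/W
Q = ΔT/ΣR = (246.3 K − 293.1 K)/0.04677 = -1000 W
(Negative Q ⇒ heat flows inward; heat gain = 1000 W.)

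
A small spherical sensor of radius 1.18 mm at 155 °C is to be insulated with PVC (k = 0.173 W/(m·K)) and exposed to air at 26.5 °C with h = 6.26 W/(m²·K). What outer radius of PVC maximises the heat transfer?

For a sphere, r_cr = 2k_ins/h = 2·0.173/6.26 = 0.0553 m = 5.53 cm

r_cr = 5.53 cm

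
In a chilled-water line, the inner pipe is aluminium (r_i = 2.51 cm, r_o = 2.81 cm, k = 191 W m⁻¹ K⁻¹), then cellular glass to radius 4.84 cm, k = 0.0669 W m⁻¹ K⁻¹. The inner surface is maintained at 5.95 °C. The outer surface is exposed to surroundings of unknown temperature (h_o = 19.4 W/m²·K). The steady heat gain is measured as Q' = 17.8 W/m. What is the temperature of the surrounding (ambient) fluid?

T_out = 32.0 °C

Sum the resistances:
  R'_aluminium = ln(0.0281/0.0251)/(2πk) = 0.1129/(2π·191) = 9.408×10^-5 m·K/W
  R'_cellular glass = ln(0.0484/0.0281)/(2πk) = 0.5437/(2π·0.0669) = 1.294 m·K/W
  R'_conv,out = 1/(2πr h) = 1/(2π·0.0484·19.4) = 0.1695 m·K/W
ΣR = 1.463 m·K/W
ΔT = Q'·ΣR = 17.8 × 1.463 = 26.04 K
Heat flows inward, so T_out = T_in + ΔT = 5.95 + 26.04 = 32.0 °C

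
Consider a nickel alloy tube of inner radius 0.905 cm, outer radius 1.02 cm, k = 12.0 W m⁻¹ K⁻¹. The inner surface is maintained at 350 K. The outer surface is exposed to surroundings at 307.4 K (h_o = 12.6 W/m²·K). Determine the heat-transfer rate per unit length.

Series thermal resistances, inner to outer:
  R'_nickel alloy = ln(0.0102/0.00905)/(2πk) = 0.1196/(2π·12.0) = 0.001587 m·K/W
  R'_conv,out = 1/(2πr h) = 1/(2π·0.0102·12.6) = 1.238 m·K/W
ΣR = 0.001587 + 1.238 = 1.240 m·K/W
Q' = ΔT/ΣR = (350 K − 307.4 K)/1.240 = 34.4 W/m

Q' = 34.4 W/m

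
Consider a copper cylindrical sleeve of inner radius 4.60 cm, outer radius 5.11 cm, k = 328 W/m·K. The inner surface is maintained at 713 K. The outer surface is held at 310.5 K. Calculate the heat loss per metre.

Q' = 2πk·ΔT/ln(r₂/r₁) = 2π × 328 × 402.5 / ln(0.0511/0.0460) = 7.89×10^6 W/m

Q' = 7.89×10^6 W/m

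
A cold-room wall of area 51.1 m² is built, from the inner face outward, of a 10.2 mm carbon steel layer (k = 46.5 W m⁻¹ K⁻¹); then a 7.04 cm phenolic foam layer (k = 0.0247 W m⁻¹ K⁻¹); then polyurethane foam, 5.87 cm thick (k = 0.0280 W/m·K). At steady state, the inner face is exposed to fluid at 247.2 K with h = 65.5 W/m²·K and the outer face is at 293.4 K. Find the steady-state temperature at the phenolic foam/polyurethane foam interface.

T = 273.88 K

Treat each layer as a resistance in series:
  R_conv,in = 1/(hA) = 1/(65.5·51.1) = 2.988×10^-4 K/W
  R_carbon steel = L/(kA) = 0.0102/(46.5·51.1) = 4.293×10^-6 K/W
  R_phenolic foam = L/(kA) = 0.0704/(0.0247·51.1) = 0.05578 K/W
  R_polyurethane foam = L/(kA) = 0.0587/(0.0280·51.1) = 0.04103 K/W
ΣR = 2.988×10^-4 + 4.293×10^-6 + 0.05578 + 0.04103 = 0.09711 K/W
Q = ΔT/ΣR = (247.2 K − 293.4 K)/0.09711 = -475.7 W
From the inner boundary to the phenolic foam/polyurethane foam interface, ΣR_partial = 0.05608 K/W.
T_interface = T_in − Q·ΣR_partial = 247.2 K − (-475.7)(0.05608) = 273.88 K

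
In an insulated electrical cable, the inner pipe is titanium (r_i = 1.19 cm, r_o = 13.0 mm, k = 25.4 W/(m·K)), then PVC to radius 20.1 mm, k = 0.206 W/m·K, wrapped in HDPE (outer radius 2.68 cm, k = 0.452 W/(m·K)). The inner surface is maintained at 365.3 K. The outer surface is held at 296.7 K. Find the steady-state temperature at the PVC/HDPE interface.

T = 312.5 K

Resistance network (inner→outer):
  R'_titanium = ln(0.0130/0.0119)/(2πk) = 0.08841/(2π·25.4) = 5.540×10^-4 m·K/W
  R'_PVC = ln(0.0201/0.0130)/(2πk) = 0.4358/(2π·0.206) = 0.3367 m·K/W
  R'_HDPE = ln(0.0268/0.0201)/(2πk) = 0.2877/(2π·0.452) = 0.1013 m·K/W
ΣR = 5.540×10^-4 + 0.3367 + 0.1013 = 0.4386 m·K/W
Q' = ΔT/ΣR = (365.3 K − 296.7 K)/0.4386 = 156.4 W/m
From the inner boundary to the PVC/HDPE interface, ΣR_partial = 0.3373 m·K/W.
T_interface = T_in − Q'·ΣR_partial = 365.3 K − (156.4)(0.3373) = 312.5 K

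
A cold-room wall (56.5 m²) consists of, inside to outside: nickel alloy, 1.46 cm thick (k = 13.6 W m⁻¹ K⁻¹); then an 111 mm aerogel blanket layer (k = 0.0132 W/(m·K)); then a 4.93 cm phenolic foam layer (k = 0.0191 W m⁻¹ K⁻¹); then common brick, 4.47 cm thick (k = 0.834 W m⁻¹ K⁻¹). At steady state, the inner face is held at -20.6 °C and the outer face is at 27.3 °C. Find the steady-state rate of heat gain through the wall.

Q = 245 W

Treat each layer as a resistance in series:
  R_nickel alloy = L/(kA) = 0.0146/(13.6·56.5) = 1.900×10^-5 K/W
  R_aerogel blanket = L/(kA) = 0.111/(0.0132·56.5) = 0.1488 K/W
  R_phenolic foam = L/(kA) = 0.0493/(0.0191·56.5) = 0.04568 K/W
  R_common brick = L/(kA) = 0.0447/(0.834·56.5) = 9.486×10^-4 K/W
ΣR = 1.900×10^-5 + 0.1488 + 0.04568 + 9.486×10^-4 = 0.1954 K/W
Q = ΔT/ΣR = (-20.6 °C − 27.3 °C)/0.1954 = -245 W
(Negative Q ⇒ heat flows inward; heat gain = 245 W.)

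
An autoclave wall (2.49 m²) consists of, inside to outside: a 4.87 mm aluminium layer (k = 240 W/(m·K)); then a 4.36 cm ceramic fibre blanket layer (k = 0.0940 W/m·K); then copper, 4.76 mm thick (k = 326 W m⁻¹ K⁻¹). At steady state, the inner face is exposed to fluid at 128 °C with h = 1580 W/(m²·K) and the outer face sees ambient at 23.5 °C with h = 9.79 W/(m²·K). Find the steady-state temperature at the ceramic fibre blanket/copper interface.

Series thermal resistances, inner to outer:
  R_conv,in = 1/(hA) = 1/(1580·2.49) = 2.542×10^-4 K/W
  R_aluminium = L/(kA) = 0.00487/(240·2.49) = 8.149×10^-6 K/W
  R_ceramic fibre blanket = L/(kA) = 0.0436/(0.0940·2.49) = 0.1863 K/W
  R_copper = L/(kA) = 0.00476/(326·2.49) = 5.864×10^-6 K/W
  R_conv,out = 1/(hA) = 1/(9.79·2.49) = 0.04102 K/W
ΣR = 2.542×10^-4 + 8.149×10^-6 + 0.1863 + 5.864×10^-6 + 0.04102 = 0.2276 K/W
Q = ΔT/ΣR = (128 °C − 23.5 °C)/0.2276 = 459.1 W
From the inner boundary to the ceramic fibre blanket/copper interface, ΣR_partial = 0.1866 K/W.
T_interface = T_in − Q·ΣR_partial = 128 °C − (459.1)(0.1866) = 42.3 °C

T = 42.3 °C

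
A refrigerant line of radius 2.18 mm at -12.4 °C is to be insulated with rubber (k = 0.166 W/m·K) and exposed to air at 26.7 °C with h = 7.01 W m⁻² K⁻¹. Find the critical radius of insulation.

r_cr = 2.37 cm

For a cylinder, r_cr = k_ins/h = 0.166/7.01 = 0.0237 m = 2.37 cm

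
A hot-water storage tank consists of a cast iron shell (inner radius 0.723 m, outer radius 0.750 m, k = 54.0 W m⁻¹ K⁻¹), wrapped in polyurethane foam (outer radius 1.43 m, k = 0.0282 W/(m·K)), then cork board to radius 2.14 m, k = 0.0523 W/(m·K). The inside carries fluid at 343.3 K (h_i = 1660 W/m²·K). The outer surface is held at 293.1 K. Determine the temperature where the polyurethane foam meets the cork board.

Series thermal resistances, inner to outer:
  R_conv,in = 1/(4πr²h) = 1/(4π·0.723²·1660) = 9.171×10^-5 K/W
  R_cast iron = (1/0.723 − 1/0.750)/(4πk) = 0.04979/(4π·54.0) = 7.338×10^-5 K/W
  R_polyurethane foam = (1/0.750 − 1/1.43)/(4πk) = 0.6340/(4π·0.0282) = 1.789 K/W
  R_cork board = (1/1.43 − 1/2.14)/(4πk) = 0.2320/(4π·0.0523) = 0.3530 K/W
ΣR = 9.171×10^-5 + 7.338×10^-5 + 1.789 + 0.3530 = 2.142 K/W
Q = ΔT/ΣR = (343.3 K − 293.1 K)/2.142 = 23.44 W
From the inner boundary to the polyurethane foam/cork board interface, ΣR_partial = 1.789 K/W.
T_interface = T_in − Q·ΣR_partial = 343.3 K − (23.44)(1.789) = 301.4 K

T = 301.4 K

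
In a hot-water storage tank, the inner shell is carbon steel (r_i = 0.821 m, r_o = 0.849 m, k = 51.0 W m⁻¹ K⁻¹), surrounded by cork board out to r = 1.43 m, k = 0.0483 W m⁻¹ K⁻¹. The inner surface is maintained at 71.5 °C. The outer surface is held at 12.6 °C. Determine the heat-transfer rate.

Treat each layer as a resistance in series:
  R_carbon steel = (1/0.821 − 1/0.849)/(4πk) = 0.04017/(4π·51.0) = 6.268×10^-5 K/W
  R_cork board = (1/0.849 − 1/1.43)/(4πk) = 0.4786/(4π·0.0483) = 0.7885 K/W
ΣR = 6.268×10^-5 + 0.7885 = 0.7886 K/W
Q = ΔT/ΣR = (71.5 °C − 12.6 °C)/0.7886 = 74.7 W

Q = 74.7 W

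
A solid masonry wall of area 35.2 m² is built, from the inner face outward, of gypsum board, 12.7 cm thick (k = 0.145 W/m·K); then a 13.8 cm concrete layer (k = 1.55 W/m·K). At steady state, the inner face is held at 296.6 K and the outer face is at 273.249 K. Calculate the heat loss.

Series thermal resistances, inner to outer:
  R_gypsum board = L/(kA) = 0.127/(0.145·35.2) = 0.02488 K/W
  R_concrete = L/(kA) = 0.138/(1.55·35.2) = 0.002529 K/W
ΣR = 0.02488 + 0.002529 = 0.02741 K/W
Q = ΔT/ΣR = (296.6 K − 273.249 K)/0.02741 = 852 W

Q = 852 W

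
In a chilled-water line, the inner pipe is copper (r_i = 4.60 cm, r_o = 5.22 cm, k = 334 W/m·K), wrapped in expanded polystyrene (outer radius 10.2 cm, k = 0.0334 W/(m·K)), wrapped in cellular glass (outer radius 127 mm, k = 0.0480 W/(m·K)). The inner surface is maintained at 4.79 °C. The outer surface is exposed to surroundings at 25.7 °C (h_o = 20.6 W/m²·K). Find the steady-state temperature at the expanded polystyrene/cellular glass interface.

T = 21.6 °C

Treat each layer as a resistance in series:
  R'_copper = ln(0.0522/0.0460)/(2πk) = 0.1264/(2π·334) = 6.025×10^-5 m·K/W
  R'_expanded polystyrene = ln(0.102/0.0522)/(2πk) = 0.6699/(2π·0.0334) = 3.192 m·K/W
  R'_cellular glass = ln(0.127/0.102)/(2πk) = 0.2192/(2π·0.0480) = 0.7269 m·K/W
  R'_conv,out = 1/(2πr h) = 1/(2π·0.127·20.6) = 0.06083 m·K/W
ΣR = 6.025×10^-5 + 3.192 + 0.7269 + 0.06083 = 3.980 m·K/W
Q' = ΔT/ΣR = (4.79 °C − 25.7 °C)/3.980 = -5.254 W/m
From the inner boundary to the expanded polystyrene/cellular glass interface, ΣR_partial = 3.192 m·K/W.
T_interface = T_in − Q'·ΣR_partial = 4.79 °C − (-5.254)(3.192) = 21.6 °C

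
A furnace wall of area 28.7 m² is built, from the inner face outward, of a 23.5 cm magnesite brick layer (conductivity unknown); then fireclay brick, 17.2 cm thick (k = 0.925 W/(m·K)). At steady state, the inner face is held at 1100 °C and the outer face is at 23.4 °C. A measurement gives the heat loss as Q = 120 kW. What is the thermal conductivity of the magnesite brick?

ΣR = ΔT/Q = |1100 − 23.4|/1.20×10^5 = 0.008972 K/W
Known resistances:
  R_fireclay brick = L/(kA) = 0.172/(0.925·28.7) = 0.006479 K/W
R_magnesite brick = ΣR − ΣR_known = 0.008972 − 0.006479 = 0.002493 K/W
L/(kA) = 0.002493 ⇒ k = 0.235/(0.002493·28.7) = 3.28 W/m·K

k = 3.28 W/m·K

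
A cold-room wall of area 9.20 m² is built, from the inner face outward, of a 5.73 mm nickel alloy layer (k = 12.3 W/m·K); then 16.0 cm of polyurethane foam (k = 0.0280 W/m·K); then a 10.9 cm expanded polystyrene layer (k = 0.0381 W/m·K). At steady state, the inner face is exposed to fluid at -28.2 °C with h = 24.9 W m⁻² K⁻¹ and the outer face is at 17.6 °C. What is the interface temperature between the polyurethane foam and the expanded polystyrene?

T = 2.39 °C

Series thermal resistances, inner to outer:
  R_conv,in = 1/(hA) = 1/(24.9·9.20) = 0.004365 K/W
  R_nickel alloy = L/(kA) = 0.00573/(12.3·9.20) = 5.064×10^-5 K/W
  R_polyurethane foam = L/(kA) = 0.160/(0.0280·9.20) = 0.6211 K/W
  R_expanded polystyrene = L/(kA) = 0.109/(0.0381·9.20) = 0.3110 K/W
ΣR = 0.004365 + 5.064×10^-5 + 0.6211 + 0.3110 = 0.9365 K/W
Q = ΔT/ΣR = (-28.2 °C − 17.6 °C)/0.9365 = -48.91 W
From the inner boundary to the polyurethane foam/expanded polystyrene interface, ΣR_partial = 0.6255 K/W.
T_interface = T_in − Q·ΣR_partial = -28.2 °C − (-48.91)(0.6255) = 2.39 °C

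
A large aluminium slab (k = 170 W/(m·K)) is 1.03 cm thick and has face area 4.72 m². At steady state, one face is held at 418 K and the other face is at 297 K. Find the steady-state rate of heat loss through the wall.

Q = kA·ΔT/L = 170 × 4.72 × |418 K − 297 K| / 0.0103 = 9.43×10^6 W

Q = 9430 kW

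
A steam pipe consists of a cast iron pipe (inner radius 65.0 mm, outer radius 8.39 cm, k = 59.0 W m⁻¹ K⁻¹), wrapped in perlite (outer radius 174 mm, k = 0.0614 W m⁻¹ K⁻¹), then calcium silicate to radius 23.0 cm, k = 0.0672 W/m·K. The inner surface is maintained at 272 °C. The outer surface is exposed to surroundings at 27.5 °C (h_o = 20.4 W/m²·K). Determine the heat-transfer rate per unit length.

Resistance network (inner→outer):
  R'_cast iron = ln(0.0839/0.0650)/(2πk) = 0.2552/(2π·59.0) = 6.885×10^-4 m·K/W
  R'_perlite = ln(0.174/0.0839)/(2πk) = 0.7294/(2π·0.0614) = 1.891 m·K/W
  R'_calcium silicate = ln(0.230/0.174)/(2πk) = 0.2790/(2π·0.0672) = 0.6608 m·K/W
  R'_conv,out = 1/(2πr h) = 1/(2π·0.230·20.4) = 0.03392 m·K/W
ΣR = 6.885×10^-4 + 1.891 + 0.6608 + 0.03392 = 2.586 m·K/W
Q' = ΔT/ΣR = (272 °C − 27.5 °C)/2.586 = 94.5 W/m

Q' = 94.5 W/m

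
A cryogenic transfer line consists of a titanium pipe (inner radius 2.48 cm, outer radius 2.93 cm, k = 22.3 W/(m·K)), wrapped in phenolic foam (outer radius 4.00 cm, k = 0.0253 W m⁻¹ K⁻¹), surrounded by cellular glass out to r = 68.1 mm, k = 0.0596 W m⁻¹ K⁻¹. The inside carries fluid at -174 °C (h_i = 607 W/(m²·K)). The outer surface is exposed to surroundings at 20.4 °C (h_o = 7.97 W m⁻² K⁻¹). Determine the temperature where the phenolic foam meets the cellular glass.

Treat each layer as a resistance in series:
  R'_conv,in = 1/(2πr h) = 1/(2π·0.0248·607) = 0.01057 m·K/W
  R'_titanium = ln(0.0293/0.0248)/(2πk) = 0.1667/(2π·22.3) = 0.001190 m·K/W
  R'_phenolic foam = ln(0.0400/0.0293)/(2πk) = 0.3113/(2π·0.0253) = 1.958 m·K/W
  R'_cellular glass = ln(0.0681/0.0400)/(2πk) = 0.5321/(2π·0.0596) = 1.421 m·K/W
  R'_conv,out = 1/(2πr h) = 1/(2π·0.0681·7.97) = 0.2932 m·K/W
ΣR = 0.01057 + 0.001190 + 1.958 + 1.421 + 0.2932 = 3.684 m·K/W
Q' = ΔT/ΣR = (-174 °C − 20.4 °C)/3.684 = -52.77 W/m
From the inner boundary to the phenolic foam/cellular glass interface, ΣR_partial = 1.970 m·K/W.
T_interface = T_in − Q'·ΣR_partial = -174 °C − (-52.77)(1.970) = -70.0 °C

T = -70.0 °C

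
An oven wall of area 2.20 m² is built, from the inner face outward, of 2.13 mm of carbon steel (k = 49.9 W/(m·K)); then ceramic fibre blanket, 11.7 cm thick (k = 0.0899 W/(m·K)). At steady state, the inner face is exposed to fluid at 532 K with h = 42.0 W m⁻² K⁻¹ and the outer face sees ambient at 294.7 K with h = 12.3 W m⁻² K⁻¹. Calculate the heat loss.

Q = 371 W

Treat each layer as a resistance in series:
  R_conv,in = 1/(hA) = 1/(42.0·2.20) = 0.01082 K/W
  R_carbon steel = L/(kA) = 0.00213/(49.9·2.20) = 1.940×10^-5 K/W
  R_ceramic fibre blanket = L/(kA) = 0.117/(0.0899·2.20) = 0.5916 K/W
  R_conv,out = 1/(hA) = 1/(12.3·2.20) = 0.03695 K/W
ΣR = 0.01082 + 1.940×10^-5 + 0.5916 + 0.03695 = 0.6394 K/W
Q = ΔT/ΣR = (532 K − 294.7 K)/0.6394 = 371 W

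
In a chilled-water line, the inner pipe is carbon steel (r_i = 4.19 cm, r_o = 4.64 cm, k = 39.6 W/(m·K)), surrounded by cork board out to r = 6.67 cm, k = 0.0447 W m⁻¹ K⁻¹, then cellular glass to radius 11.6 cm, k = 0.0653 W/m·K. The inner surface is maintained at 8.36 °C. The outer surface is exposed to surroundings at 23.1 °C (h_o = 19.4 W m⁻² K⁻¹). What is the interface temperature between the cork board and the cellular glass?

T = 15.4 °C

Resistance network (inner→outer):
  R'_carbon steel = ln(0.0464/0.0419)/(2πk) = 0.1020/(2π·39.6) = 4.100×10^-4 m·K/W
  R'_cork board = ln(0.0667/0.0464)/(2πk) = 0.3629/(2π·0.0447) = 1.292 m·K/W
  R'_cellular glass = ln(0.116/0.0667)/(2πk) = 0.5534/(2π·0.0653) = 1.349 m·K/W
  R'_conv,out = 1/(2πr h) = 1/(2π·0.116·19.4) = 0.07072 m·K/W
ΣR = 4.100×10^-4 + 1.292 + 1.349 + 0.07072 = 2.712 m·K/W
Q' = ΔT/ΣR = (8.36 °C − 23.1 °C)/2.712 = -5.435 W/m
From the inner boundary to the cork board/cellular glass interface, ΣR_partial = 1.292 m·K/W.
T_interface = T_in − Q'·ΣR_partial = 8.36 °C − (-5.435)(1.292) = 15.4 °C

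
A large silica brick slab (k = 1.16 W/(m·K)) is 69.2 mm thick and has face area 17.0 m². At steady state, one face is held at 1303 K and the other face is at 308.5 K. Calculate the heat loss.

Q = kA·ΔT/L = 1.16 × 17.0 × |1303 K − 308.5 K| / 0.0692 = 2.83×10^5 W

Q = 283 kW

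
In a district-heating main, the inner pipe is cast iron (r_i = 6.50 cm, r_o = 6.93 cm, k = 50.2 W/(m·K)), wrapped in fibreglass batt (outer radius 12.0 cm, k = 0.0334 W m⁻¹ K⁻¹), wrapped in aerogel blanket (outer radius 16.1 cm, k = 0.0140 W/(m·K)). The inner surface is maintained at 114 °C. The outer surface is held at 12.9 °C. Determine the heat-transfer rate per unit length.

Series thermal resistances, inner to outer:
  R'_cast iron = ln(0.0693/0.0650)/(2πk) = 0.06406/(2π·50.2) = 2.031×10^-4 m·K/W
  R'_fibreglass batt = ln(0.120/0.0693)/(2πk) = 0.5490/(2π·0.0334) = 2.616 m·K/W
  R'_aerogel blanket = ln(0.161/0.120)/(2πk) = 0.2939/(2π·0.0140) = 3.341 m·K/W
ΣR = 2.031×10^-4 + 2.616 + 3.341 = 5.957 m·K/W
Q' = ΔT/ΣR = (114 °C − 12.9 °C)/5.957 = 17.0 W/m

Q' = 17.0 W/m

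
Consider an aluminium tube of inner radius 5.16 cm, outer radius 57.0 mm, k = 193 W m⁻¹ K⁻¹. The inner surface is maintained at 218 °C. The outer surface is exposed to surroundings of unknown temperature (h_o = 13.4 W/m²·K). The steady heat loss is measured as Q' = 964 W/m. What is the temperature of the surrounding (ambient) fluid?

Series resistances:
  R'_aluminium = ln(0.0570/0.0516)/(2πk) = 0.09953/(2π·193) = 8.208×10^-5 m·K/W
  R'_conv,out = 1/(2πr h) = 1/(2π·0.0570·13.4) = 0.2084 m·K/W
ΣR = 0.2085 m·K/W
ΔT = Q'·ΣR = 964 × 0.2085 = 201.0 K
Heat flows outward, so T_out = T_in − ΔT = 218 − 201.0 = 17.0 °C

T_out = 17.0 °C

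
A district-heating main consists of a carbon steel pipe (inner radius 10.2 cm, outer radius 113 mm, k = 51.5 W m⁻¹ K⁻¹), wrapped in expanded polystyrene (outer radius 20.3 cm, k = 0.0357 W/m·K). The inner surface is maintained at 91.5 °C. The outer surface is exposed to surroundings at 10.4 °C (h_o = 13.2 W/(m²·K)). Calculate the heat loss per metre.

Q' = 30.4 W/m

Treat each layer as a resistance in series:
  R'_carbon steel = ln(0.113/0.102)/(2πk) = 0.1024/(2π·51.5) = 3.165×10^-4 m·K/W
  R'_expanded polystyrene = ln(0.203/0.113)/(2πk) = 0.5858/(2π·0.0357) = 2.612 m·K/W
  R'_conv,out = 1/(2πr h) = 1/(2π·0.203·13.2) = 0.05940 m·K/W
ΣR = 3.165×10^-4 + 2.612 + 0.05940 = 2.672 m·K/W
Q' = ΔT/ΣR = (91.5 °C − 10.4 °C)/2.672 = 30.4 W/m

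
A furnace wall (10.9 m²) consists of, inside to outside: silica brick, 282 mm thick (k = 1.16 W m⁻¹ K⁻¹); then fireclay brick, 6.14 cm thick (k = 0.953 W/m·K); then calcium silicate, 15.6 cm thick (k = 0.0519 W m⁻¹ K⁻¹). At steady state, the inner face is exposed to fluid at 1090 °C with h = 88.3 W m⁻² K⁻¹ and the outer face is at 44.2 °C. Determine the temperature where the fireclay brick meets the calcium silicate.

T = 990 °C

Resistance network (inner→outer):
  R_conv,in = 1/(hA) = 1/(88.3·10.9) = 0.001039 K/W
  R_silica brick = L/(kA) = 0.282/(1.16·10.9) = 0.02230 K/W
  R_fireclay brick = L/(kA) = 0.0614/(0.953·10.9) = 0.005911 K/W
  R_calcium silicate = L/(kA) = 0.156/(0.0519·10.9) = 0.2758 K/W
ΣR = 0.001039 + 0.02230 + 0.005911 + 0.2758 = 0.3050 K/W
Q = ΔT/ΣR = (1090 °C − 44.2 °C)/0.3050 = 3429 W
From the inner boundary to the fireclay brick/calcium silicate interface, ΣR_partial = 0.02925 K/W.
T_interface = T_in − Q·ΣR_partial = 1090 °C − (3429)(0.02925) = 990 °C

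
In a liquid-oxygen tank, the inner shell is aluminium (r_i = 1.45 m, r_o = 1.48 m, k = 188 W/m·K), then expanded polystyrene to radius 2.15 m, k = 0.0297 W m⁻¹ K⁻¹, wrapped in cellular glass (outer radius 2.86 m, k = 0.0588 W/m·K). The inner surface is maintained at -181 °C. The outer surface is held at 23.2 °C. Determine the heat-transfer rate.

Series thermal resistances, inner to outer:
  R_aluminium = (1/1.45 − 1/1.48)/(4πk) = 0.01398/(4π·188) = 5.917×10^-6 K/W
  R_expanded polystyrene = (1/1.48 − 1/2.15)/(4πk) = 0.2106/(4π·0.0297) = 0.5642 K/W
  R_cellular glass = (1/2.15 − 1/2.86)/(4πk) = 0.1155/(4π·0.0588) = 0.1563 K/W
ΣR = 5.917×10^-6 + 0.5642 + 0.1563 = 0.7205 K/W
Q = ΔT/ΣR = (-181 °C − 23.2 °C)/0.7205 = -283 W
(Negative Q ⇒ heat flows inward; heat gain = 283 W.)

Q = 283 W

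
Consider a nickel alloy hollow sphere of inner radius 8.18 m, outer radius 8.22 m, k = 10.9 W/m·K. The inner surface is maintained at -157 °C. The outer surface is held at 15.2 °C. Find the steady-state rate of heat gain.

Q = 39600 kW

Q = 4πk·ΔT/(1/r₁ − 1/r₂) = 4π × 10.9 × 172.2 / (1/8.18 − 1/8.22) = 3.96×10^7 W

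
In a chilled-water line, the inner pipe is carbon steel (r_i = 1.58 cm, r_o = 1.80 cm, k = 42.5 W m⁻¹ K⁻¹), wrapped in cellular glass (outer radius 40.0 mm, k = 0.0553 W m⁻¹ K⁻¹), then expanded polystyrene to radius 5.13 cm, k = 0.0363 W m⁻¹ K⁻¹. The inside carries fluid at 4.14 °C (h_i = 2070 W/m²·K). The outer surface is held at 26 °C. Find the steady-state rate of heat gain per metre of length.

Series thermal resistances, inner to outer:
  R'_conv,in = 1/(2πr h) = 1/(2π·0.0158·2070) = 0.004866 m·K/W
  R'_carbon steel = ln(0.0180/0.0158)/(2πk) = 0.1304/(2π·42.5) = 4.882×10^-4 m·K/W
  R'_cellular glass = ln(0.0400/0.0180)/(2πk) = 0.7985/(2π·0.0553) = 2.298 m·K/W
  R'_expanded polystyrene = ln(0.0513/0.0400)/(2πk) = 0.2488/(2π·0.0363) = 1.091 m·K/W
ΣR = 0.004866 + 4.882×10^-4 + 2.298 + 1.091 = 3.394 m·K/W
Q' = ΔT/ΣR = (4.14 °C − 26 °C)/3.394 = -6.44 W/m
(Negative Q' ⇒ heat flows inward; heat gain = 6.44 W/m.)

Q' = 6.44 W/m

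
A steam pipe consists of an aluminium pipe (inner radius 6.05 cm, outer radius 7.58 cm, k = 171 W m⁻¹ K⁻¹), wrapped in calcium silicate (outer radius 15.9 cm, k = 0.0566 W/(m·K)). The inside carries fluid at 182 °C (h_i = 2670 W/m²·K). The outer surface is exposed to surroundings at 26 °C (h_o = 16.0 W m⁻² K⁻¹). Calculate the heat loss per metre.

Q' = 72.7 W/m

Resistance network (inner→outer):
  R'_conv,in = 1/(2πr h) = 1/(2π·0.0605·2670) = 9.853×10^-4 m·K/W
  R'_aluminium = ln(0.0758/0.0605)/(2πk) = 0.2255/(2π·171) = 2.098×10^-4 m·K/W
  R'_calcium silicate = ln(0.159/0.0758)/(2πk) = 0.7408/(2π·0.0566) = 2.083 m·K/W
  R'_conv,out = 1/(2πr h) = 1/(2π·0.159·16.0) = 0.06256 m·K/W
ΣR = 9.853×10^-4 + 2.098×10^-4 + 2.083 + 0.06256 = 2.147 m·K/W
Q' = ΔT/ΣR = (182 °C − 26 °C)/2.147 = 72.7 W/m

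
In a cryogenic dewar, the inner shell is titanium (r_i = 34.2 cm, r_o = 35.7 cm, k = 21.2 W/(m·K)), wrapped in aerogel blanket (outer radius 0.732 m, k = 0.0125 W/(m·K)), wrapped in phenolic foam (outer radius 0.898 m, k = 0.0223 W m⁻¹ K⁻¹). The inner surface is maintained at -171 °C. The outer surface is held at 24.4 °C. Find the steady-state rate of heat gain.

Series thermal resistances, inner to outer:
  R_titanium = (1/0.342 − 1/0.357)/(4πk) = 0.1229/(4π·21.2) = 4.612×10^-4 K/W
  R_aerogel blanket = (1/0.357 − 1/0.732)/(4πk) = 1.435/(4π·0.0125) = 9.135 K/W
  R_phenolic foam = (1/0.732 − 1/0.898)/(4πk) = 0.2525/(4π·0.0223) = 0.9012 K/W
ΣR = 4.612×10^-4 + 9.135 + 0.9012 = 10.04 K/W
Q = ΔT/ΣR = (-171 °C − 24.4 °C)/10.04 = -19.5 W
(Negative Q ⇒ heat flows inward; heat gain = 19.5 W.)

Q = 19.5 W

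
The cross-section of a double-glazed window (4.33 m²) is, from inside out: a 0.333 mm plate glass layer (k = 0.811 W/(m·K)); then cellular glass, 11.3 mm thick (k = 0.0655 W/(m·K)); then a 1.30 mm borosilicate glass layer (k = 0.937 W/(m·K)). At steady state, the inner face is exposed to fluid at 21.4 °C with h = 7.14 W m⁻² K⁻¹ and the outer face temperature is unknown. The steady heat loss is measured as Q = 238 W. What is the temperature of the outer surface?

T_out = 4.12 °C

Sum the resistances:
  R_conv,in = 1/(hA) = 1/(7.14·4.33) = 0.03235 K/W
  R_plate glass = L/(kA) = 3.33×10^-4/(0.811·4.33) = 9.483×10^-5 K/W
  R_cellular glass = L/(kA) = 0.0113/(0.0655·4.33) = 0.03984 K/W
  R_borosilicate glass = L/(kA) = 0.00130/(0.937·4.33) = 3.204×10^-4 K/W
ΣR = 0.07260 K/W
ΔT = Q·ΣR = 238 × 0.07260 = 17.28 K
Heat flows outward, so T_out = T_in − ΔT = 21.4 − 17.28 = 4.12 °C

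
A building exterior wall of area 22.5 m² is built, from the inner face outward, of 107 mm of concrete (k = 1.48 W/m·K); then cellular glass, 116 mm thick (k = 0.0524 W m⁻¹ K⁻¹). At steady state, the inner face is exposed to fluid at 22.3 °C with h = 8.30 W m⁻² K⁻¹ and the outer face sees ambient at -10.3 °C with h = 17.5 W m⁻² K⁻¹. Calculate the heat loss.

Q = 298 W

Treat each layer as a resistance in series:
  R_conv,in = 1/(hA) = 1/(8.30·22.5) = 0.005355 K/W
  R_concrete = L/(kA) = 0.107/(1.48·22.5) = 0.003213 K/W
  R_cellular glass = L/(kA) = 0.116/(0.0524·22.5) = 0.09839 K/W
  R_conv,out = 1/(hA) = 1/(17.5·22.5) = 0.002540 K/W
ΣR = 0.005355 + 0.003213 + 0.09839 + 0.002540 = 0.1095 K/W
Q = ΔT/ΣR = (22.3 °C − -10.3 °C)/0.1095 = 298 W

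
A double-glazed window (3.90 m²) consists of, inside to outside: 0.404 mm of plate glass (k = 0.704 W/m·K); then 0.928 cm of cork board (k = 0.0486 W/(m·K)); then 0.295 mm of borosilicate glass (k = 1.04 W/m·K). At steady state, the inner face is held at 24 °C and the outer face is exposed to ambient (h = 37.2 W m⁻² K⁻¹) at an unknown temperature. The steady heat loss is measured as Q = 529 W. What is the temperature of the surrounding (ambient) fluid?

T_out = -5.66 °C

Series resistances:
  R_plate glass = L/(kA) = 4.04×10^-4/(0.704·3.90) = 1.471×10^-4 K/W
  R_cork board = L/(kA) = 0.00928/(0.0486·3.90) = 0.04896 K/W
  R_borosilicate glass = L/(kA) = 2.95×10^-4/(1.04·3.90) = 7.273×10^-5 K/W
  R_conv,out = 1/(hA) = 1/(37.2·3.90) = 0.006893 K/W
ΣR = 0.05607 K/W
ΔT = Q·ΣR = 529 × 0.05607 = 29.66 K
Heat flows outward, so T_out = T_in − ΔT = 24 − 29.66 = -5.66 °C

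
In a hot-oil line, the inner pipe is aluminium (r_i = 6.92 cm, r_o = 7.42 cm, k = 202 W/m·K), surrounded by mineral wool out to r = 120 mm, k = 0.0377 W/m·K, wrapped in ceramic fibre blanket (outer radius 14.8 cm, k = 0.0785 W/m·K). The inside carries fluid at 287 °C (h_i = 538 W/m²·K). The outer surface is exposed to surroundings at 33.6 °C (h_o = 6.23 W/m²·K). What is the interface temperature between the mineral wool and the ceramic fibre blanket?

T = 91.2 °C

Series thermal resistances, inner to outer:
  R'_conv,in = 1/(2πr h) = 1/(2π·0.0692·538) = 0.004275 m·K/W
  R'_aluminium = ln(0.0742/0.0692)/(2πk) = 0.06976/(2π·202) = 5.497×10^-5 m·K/W
  R'_mineral wool = ln(0.120/0.0742)/(2πk) = 0.4807/(2π·0.0377) = 2.029 m·K/W
  R'_ceramic fibre blanket = ln(0.148/0.120)/(2πk) = 0.2097/(2π·0.0785) = 0.4252 m·K/W
  R'_conv,out = 1/(2πr h) = 1/(2π·0.148·6.23) = 0.1726 m·K/W
ΣR = 0.004275 + 5.497×10^-5 + 2.029 + 0.4252 + 0.1726 = 2.631 m·K/W
Q' = ΔT/ΣR = (287 °C − 33.6 °C)/2.631 = 96.31 W/m
From the inner boundary to the mineral wool/ceramic fibre blanket interface, ΣR_partial = 2.033 m·K/W.
T_interface = T_in − Q'·ΣR_partial = 287 °C − (96.31)(2.033) = 91.2 °C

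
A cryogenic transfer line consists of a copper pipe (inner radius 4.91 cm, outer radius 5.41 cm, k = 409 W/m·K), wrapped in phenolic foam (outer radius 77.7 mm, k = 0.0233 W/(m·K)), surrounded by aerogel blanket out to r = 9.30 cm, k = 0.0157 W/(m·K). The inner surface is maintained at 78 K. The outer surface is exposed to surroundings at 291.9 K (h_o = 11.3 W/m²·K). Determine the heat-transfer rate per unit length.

Q' = 48.1 W/m

Series thermal resistances, inner to outer:
  R'_copper = ln(0.0541/0.0491)/(2πk) = 0.09698/(2π·409) = 3.774×10^-5 m·K/W
  R'_phenolic foam = ln(0.0777/0.0541)/(2πk) = 0.3620/(2π·0.0233) = 2.473 m·K/W
  R'_aerogel blanket = ln(0.0930/0.0777)/(2πk) = 0.1797/(2π·0.0157) = 1.822 m·K/W
  R'_conv,out = 1/(2πr h) = 1/(2π·0.0930·11.3) = 0.1514 m·K/W
ΣR = 3.774×10^-5 + 2.473 + 1.822 + 0.1514 = 4.446 m·K/W
Q' = ΔT/ΣR = (78 K − 291.9 K)/4.446 = -48.1 W/m
(Negative Q' ⇒ heat flows inward; heat gain = 48.1 W/m.)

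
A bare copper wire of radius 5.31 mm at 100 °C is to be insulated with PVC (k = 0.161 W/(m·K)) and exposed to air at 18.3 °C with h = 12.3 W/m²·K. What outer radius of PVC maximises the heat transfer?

r_cr = 1.31 cm

For a cylinder, r_cr = k_ins/h = 0.161/12.3 = 0.0131 m = 1.31 cm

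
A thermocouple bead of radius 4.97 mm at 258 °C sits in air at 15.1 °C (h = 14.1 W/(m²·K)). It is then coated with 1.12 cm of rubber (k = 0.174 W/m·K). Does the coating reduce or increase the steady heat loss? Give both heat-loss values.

increases: 1.06 → 2.85 W

Critical radius for a sphere: r_cr = 2k/h = 0.0247 m = 2.47 cm.
Outer radius after coating: r₂ = 0.00497 + 0.0112 = 0.01617 m.
Since r₁ < r_cr and r₂ ≤ r_cr, the coating moves toward the maximum at r_cr — heat loss rises.
Bare: R = 1/(4πr₁²h) = 228.5 K/W; Q = 242.9/228.5 = 1.06 W.
Coated: R = R_cond + R_conv = 85.32 K/W; Q = 242.9/85.32 = 2.85 W.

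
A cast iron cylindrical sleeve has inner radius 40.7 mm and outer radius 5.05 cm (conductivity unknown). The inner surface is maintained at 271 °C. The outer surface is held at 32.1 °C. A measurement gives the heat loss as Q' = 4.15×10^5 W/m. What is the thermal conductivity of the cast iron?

k = 59.6 W/m·K

ΣR = ΔT/Q' = |271 − 32.1|/4.15×10^5 = 5.757×10^-4 m·K/W
ln(r₂/r₁)/(2πk) = 5.757×10^-4 ⇒ k = 0.2157/(2π·5.757×10^-4) = 59.6 W/m·K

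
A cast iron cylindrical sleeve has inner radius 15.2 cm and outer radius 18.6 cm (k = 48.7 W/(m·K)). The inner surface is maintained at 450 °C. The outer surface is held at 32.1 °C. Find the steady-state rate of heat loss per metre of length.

Q' = 633 kW/m

Q' = 2πk·ΔT/ln(r₂/r₁) = 2π × 48.7 × 417.9 / ln(0.186/0.152) = 6.33×10^5 W/m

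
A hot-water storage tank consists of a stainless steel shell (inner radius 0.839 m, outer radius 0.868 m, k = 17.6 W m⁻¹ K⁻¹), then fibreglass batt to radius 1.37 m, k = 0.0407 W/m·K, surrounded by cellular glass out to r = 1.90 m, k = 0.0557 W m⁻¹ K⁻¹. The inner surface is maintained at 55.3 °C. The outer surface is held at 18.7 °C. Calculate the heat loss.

Q = 32.8 W

Series thermal resistances, inner to outer:
  R_stainless steel = (1/0.839 − 1/0.868)/(4πk) = 0.03982/(4π·17.6) = 1.801×10^-4 K/W
  R_fibreglass batt = (1/0.868 − 1/1.37)/(4πk) = 0.4221/(4π·0.0407) = 0.8254 K/W
  R_cellular glass = (1/1.37 − 1/1.90)/(4πk) = 0.2036/(4π·0.0557) = 0.2909 K/W
ΣR = 1.801×10^-4 + 0.8254 + 0.2909 = 1.116 K/W
Q = ΔT/ΣR = (55.3 °C − 18.7 °C)/1.116 = 32.8 W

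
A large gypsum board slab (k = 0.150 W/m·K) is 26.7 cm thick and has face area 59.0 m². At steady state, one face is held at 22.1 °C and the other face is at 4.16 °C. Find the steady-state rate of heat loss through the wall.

Q = 595 W

Q = kA·ΔT/L = 0.150 × 59.0 × |22.1 °C − 4.16 °C| / 0.267 = 595 W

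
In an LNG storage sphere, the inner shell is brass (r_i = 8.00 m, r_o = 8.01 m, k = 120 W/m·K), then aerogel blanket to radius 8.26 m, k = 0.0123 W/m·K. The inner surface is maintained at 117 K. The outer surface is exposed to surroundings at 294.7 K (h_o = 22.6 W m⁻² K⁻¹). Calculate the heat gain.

Q = 7.25 kW

Series thermal resistances, inner to outer:
  R_brass = (1/8.00 − 1/8.01)/(4πk) = 1.561×10^-4/(4π·120) = 1.035×10^-7 K/W
  R_aerogel blanket = (1/8.01 − 1/8.26)/(4πk) = 0.003779/(4π·0.0123) = 0.02445 K/W
  R_conv,out = 1/(4πr²h) = 1/(4π·8.26²·22.6) = 5.161×10^-5 K/W
ΣR = 1.035×10^-7 + 0.02445 + 5.161×10^-5 = 0.02450 K/W
Q = ΔT/ΣR = (117 K − 294.7 K)/0.02450 = -7250 W
(Negative Q ⇒ heat flows inward; heat gain = 7250 W.)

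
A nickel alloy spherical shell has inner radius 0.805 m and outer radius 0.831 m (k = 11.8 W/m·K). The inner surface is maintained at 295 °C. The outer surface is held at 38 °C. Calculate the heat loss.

Q = 4πk·ΔT/(1/r₁ − 1/r₂) = 4π × 11.8 × 257 / (1/0.805 − 1/0.831) = 9.81×10^5 W

Q = 981 kW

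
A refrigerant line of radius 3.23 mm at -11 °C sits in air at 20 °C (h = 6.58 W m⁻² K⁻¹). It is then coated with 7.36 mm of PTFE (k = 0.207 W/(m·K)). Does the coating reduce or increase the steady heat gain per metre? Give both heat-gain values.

Critical radius for a cylinder: r_cr = k/h = 0.0315 m = 3.15 cm.
Outer radius after coating: r₂ = 0.00323 + 0.00736 = 0.01059 m.
Since r₁ < r_cr and r₂ ≤ r_cr, the coating moves toward the maximum at r_cr — heat gain rises.
Bare: R = 1/(2πr₁h) = 7.488 m·K/W; Q = 31/7.488 = 4.14 W/m.
Coated: R = R_cond + R_conv = 3.197 m·K/W; Q = 31/3.197 = 9.70 W/m.

increases: 4.14 → 9.70 W/m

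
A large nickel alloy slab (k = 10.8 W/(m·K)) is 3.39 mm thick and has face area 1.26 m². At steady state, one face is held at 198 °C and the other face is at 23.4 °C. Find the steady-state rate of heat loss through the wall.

Q = 701 kW

Q = kA·ΔT/L = 10.8 × 1.26 × |198 °C − 23.4 °C| / 0.00339 = 7.01×10^5 W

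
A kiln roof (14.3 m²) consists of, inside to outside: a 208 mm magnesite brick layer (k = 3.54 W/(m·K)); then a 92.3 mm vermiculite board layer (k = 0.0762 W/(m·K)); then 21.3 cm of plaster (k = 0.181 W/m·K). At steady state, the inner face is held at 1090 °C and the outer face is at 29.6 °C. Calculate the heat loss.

Q = 6.20 kW

Resistance network (inner→outer):
  R_magnesite brick = L/(kA) = 0.208/(3.54·14.3) = 0.004109 K/W
  R_vermiculite board = L/(kA) = 0.0923/(0.0762·14.3) = 0.08471 K/W
  R_plaster = L/(kA) = 0.213/(0.181·14.3) = 0.08229 K/W
ΣR = 0.004109 + 0.08471 + 0.08229 = 0.1711 K/W
Q = ΔT/ΣR = (1090 °C − 29.6 °C)/0.1711 = 6200 W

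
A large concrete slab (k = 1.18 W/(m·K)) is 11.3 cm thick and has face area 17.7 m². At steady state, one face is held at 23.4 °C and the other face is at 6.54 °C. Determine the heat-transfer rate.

Q = kA·ΔT/L = 1.18 × 17.7 × |23.4 °C − 6.54 °C| / 0.113 = 3120 W

Q = 3.12 kW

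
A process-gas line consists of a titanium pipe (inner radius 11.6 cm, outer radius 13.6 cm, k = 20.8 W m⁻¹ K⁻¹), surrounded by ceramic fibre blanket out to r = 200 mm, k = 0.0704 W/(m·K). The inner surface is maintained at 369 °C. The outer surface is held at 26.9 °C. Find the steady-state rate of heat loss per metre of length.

Q' = 392 W/m

Resistance network (inner→outer):
  R'_titanium = ln(0.136/0.116)/(2πk) = 0.1591/(2π·20.8) = 0.001217 m·K/W
  R'_ceramic fibre blanket = ln(0.200/0.136)/(2πk) = 0.3857/(2π·0.0704) = 0.8719 m·K/W
ΣR = 0.001217 + 0.8719 = 0.8731 m·K/W
Q' = ΔT/ΣR = (369 °C − 26.9 °C)/0.8731 = 392 W/m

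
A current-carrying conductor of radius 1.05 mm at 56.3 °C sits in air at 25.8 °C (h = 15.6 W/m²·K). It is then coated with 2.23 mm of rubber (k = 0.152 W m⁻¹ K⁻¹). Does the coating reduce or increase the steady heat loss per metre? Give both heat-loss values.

Critical radius for a cylinder: r_cr = k/h = 0.00974 m = 0.974 cm.
Outer radius after coating: r₂ = 0.00105 + 0.00223 = 0.00328 m.
Since r₁ < r_cr and r₂ ≤ r_cr, the coating moves toward the maximum at r_cr — heat loss rises.
Bare: R = 1/(2πr₁h) = 9.716 m·K/W; Q = 30.5/9.716 = 3.14 W/m.
Coated: R = R_cond + R_conv = 4.303 m·K/W; Q = 30.5/4.303 = 7.09 W/m.

increases: 3.14 → 7.09 W/m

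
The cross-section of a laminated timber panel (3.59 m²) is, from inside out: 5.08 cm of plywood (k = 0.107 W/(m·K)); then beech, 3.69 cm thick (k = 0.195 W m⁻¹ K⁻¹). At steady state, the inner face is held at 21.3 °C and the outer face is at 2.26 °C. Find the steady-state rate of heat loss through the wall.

Series thermal resistances, inner to outer:
  R_plywood = L/(kA) = 0.0508/(0.107·3.59) = 0.1322 K/W
  R_beech = L/(kA) = 0.0369/(0.195·3.59) = 0.05271 K/W
ΣR = 0.1322 + 0.05271 = 0.1849 K/W
Q = ΔT/ΣR = (21.3 °C − 2.26 °C)/0.1849 = 103 W

Q = 103 W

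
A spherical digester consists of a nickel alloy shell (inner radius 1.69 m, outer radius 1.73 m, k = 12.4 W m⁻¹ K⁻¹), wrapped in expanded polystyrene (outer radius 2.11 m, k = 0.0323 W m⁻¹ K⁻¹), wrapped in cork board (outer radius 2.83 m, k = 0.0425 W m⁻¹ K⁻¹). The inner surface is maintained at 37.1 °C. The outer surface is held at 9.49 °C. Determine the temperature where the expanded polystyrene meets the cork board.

Series thermal resistances, inner to outer:
  R_nickel alloy = (1/1.69 − 1/1.73)/(4πk) = 0.01368/(4π·12.4) = 8.780×10^-5 K/W
  R_expanded polystyrene = (1/1.73 − 1/2.11)/(4πk) = 0.1041/(4π·0.0323) = 0.2565 K/W
  R_cork board = (1/2.11 − 1/2.83)/(4πk) = 0.1206/(4π·0.0425) = 0.2258 K/W
ΣR = 8.780×10^-5 + 0.2565 + 0.2258 = 0.4824 K/W
Q = ΔT/ΣR = (37.1 °C − 9.49 °C)/0.4824 = 57.23 W
From the inner boundary to the expanded polystyrene/cork board interface, ΣR_partial = 0.2566 K/W.
T_interface = T_in − Q·ΣR_partial = 37.1 °C − (57.23)(0.2566) = 22.4 °C

T = 22.4 °C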